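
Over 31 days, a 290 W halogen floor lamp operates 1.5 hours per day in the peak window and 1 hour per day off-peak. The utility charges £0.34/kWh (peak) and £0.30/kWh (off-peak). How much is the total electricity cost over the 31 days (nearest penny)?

Peak energy = 0.29 kW × 1.5 h × 31 = 13.485 kWh
Off-peak energy = 0.29 kW × 1 h × 31 = 8.99 kWh
Cost = 13.485 × £0.34 + 8.99 × £0.30 = £4.5849 + £2.697 = £7.28

£7.28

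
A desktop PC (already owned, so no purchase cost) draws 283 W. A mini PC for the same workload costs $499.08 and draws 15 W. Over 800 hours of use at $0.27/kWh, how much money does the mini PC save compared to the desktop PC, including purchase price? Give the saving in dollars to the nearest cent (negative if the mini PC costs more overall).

desktop PC: $0.00 + (283/1000) kW × 800 h × $0.27 = $0.00 + $61.128 = $61.128
mini PC: $499.08 + (15/1000) kW × 800 h × $0.27 = $499.08 + $3.24 = $502.32
Saving = $61.128 − $502.32 = −$441.192 → -$441.19

-$441.19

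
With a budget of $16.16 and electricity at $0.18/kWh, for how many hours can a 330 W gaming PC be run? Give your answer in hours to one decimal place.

272.1 h

Energy available = $16.16 ÷ $0.18/kWh = 89.7778 kWh
Hours = 89.7778 kWh ÷ 0.33 kW = 272.1 h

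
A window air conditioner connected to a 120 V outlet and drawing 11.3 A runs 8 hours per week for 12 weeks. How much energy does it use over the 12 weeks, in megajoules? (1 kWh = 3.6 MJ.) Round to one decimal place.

468.6 MJ

Power = 11.3 A × 120 V = 1356 W = 1.356 kW
Runtime = 8 h/week × 12 weeks = 96 h
Energy = 1.356 kW × 96 h = 130.176 kWh
= 130.176 × 3.6 MJ = 468.6 MJ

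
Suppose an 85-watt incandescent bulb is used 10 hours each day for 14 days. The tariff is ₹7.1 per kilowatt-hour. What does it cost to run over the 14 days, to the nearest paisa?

₹84.49

Runtime = 10 h/day × 14 days = 140 h
Energy = 0.085 kW × 140 h = 11.9 kWh
Cost = 11.9 kWh × ₹7.1/kWh = ₹84.49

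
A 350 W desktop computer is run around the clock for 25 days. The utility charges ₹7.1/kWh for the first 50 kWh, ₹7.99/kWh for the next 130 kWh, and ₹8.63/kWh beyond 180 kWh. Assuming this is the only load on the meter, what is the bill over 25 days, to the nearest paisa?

₹1652.60

Runtime = 24 h × 25 = 600 h
Energy = 0.35 kW × 600 h = 210 kWh
Tier 1 (0–50 kWh): 50 × ₹7.1 = ₹355
Tier 2 (50–180 kWh): 130 × ₹7.99 = ₹1038.7
Above 180 kWh: 30 × ₹8.63 = ₹258.9
Bill = ₹1652.60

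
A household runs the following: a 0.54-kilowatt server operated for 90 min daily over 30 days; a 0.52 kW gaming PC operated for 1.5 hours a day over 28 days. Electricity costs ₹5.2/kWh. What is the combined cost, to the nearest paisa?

server: Runtime = 90 min × 30 = 2700 min = 45 h
server: 0.54 kW × 45 h = 24.3 kWh
gaming PC: Runtime = 1.5 h/day × 28 days = 42 h
gaming PC: 0.52 kW × 42 h = 21.84 kWh
Total energy = 46.14 kWh
Cost = 46.14 × ₹5.2 = ₹239.93

₹239.93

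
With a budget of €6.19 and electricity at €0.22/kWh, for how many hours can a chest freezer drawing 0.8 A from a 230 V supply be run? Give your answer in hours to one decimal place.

Power = 0.8 A × 230 V = 184 W = 0.184 kW
Energy available = €6.19 ÷ €0.22/kWh = 28.1364 kWh
Hours = 28.1364 kWh ÷ 0.184 kW = 152.9 h

152.9 h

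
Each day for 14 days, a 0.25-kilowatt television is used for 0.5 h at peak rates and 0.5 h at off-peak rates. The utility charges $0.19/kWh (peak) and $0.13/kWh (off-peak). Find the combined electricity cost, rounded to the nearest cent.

Peak energy = 0.25 kW × 0.5 h × 14 = 1.75 kWh
Off-peak energy = 0.25 kW × 0.5 h × 14 = 1.75 kWh
Cost = 1.75 × $0.19 + 1.75 × $0.13 = $0.3325 + $0.2275 = $0.56

$0.56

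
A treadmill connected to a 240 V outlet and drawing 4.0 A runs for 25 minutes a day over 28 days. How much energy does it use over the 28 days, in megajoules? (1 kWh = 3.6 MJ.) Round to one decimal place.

Power = 4.0 A × 240 V = 960 W = 0.96 kW
Runtime = 25 min × 28 = 700 min = 11.666666… h
Energy = 0.96 kW × 11.666666… h = 11.2 kWh
= 11.2 × 3.6 MJ = 40.3 MJ

40.3 MJ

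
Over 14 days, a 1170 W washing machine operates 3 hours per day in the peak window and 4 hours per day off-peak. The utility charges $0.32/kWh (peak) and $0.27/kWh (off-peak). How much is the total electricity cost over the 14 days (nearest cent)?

Peak energy = 1.17 kW × 3 h × 14 = 49.14 kWh
Off-peak energy = 1.17 kW × 4 h × 14 = 65.52 kWh
Cost = 49.14 × $0.32 + 65.52 × $0.27 = $15.7248 + $17.6904 = $33.42

$33.42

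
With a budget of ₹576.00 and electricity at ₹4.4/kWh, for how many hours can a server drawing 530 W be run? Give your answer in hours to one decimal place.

Energy available = ₹576.00 ÷ ₹4.4/kWh = 130.9091 kWh
Hours = 130.9091 kWh ÷ 0.53 kW = 247.0 h

247.0 h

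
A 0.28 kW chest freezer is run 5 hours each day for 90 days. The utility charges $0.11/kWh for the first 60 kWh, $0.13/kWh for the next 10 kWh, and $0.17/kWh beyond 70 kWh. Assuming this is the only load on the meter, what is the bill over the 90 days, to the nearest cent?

$17.42

Runtime = 5 h/day × 90 days = 450 h
Energy = 0.28 kW × 450 h = 126 kWh
Tier 1 (0–60 kWh): 60 × $0.11 = $6.6
Tier 2 (60–70 kWh): 10 × $0.13 = $1.3
Above 70 kWh: 56 × $0.17 = $9.52
Bill = $17.42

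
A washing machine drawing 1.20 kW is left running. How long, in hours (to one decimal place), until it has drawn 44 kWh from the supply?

Hours = 44 kWh ÷ 1.2 kW = 36.7 h

36.7 h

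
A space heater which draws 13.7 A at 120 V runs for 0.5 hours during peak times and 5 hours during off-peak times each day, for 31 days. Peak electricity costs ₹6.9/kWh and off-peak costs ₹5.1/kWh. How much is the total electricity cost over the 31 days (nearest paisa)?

₹1475.41

Power = 13.7 A × 120 V = 1644 W = 1.644 kW
Peak energy = 1.644 kW × 0.5 h × 31 = 25.482 kWh
Off-peak energy = 1.644 kW × 5 h × 31 = 254.82 kWh
Cost = 25.482 × ₹6.9 + 254.82 × ₹5.1 = ₹175.8258 + ₹1299.582 = ₹1475.41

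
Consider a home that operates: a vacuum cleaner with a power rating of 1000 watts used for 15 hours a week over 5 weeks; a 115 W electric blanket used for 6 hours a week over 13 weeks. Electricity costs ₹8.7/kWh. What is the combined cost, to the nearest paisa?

vacuum cleaner: Runtime = 15 h/week × 5 weeks = 75 h
vacuum cleaner: 1 kW × 75 h = 75 kWh
electric blanket: Runtime = 6 h/week × 13 weeks = 78 h
electric blanket: 0.115 kW × 78 h = 8.97 kWh
Total energy = 83.97 kWh
Cost = 83.97 × ₹8.7 = ₹730.54

₹730.54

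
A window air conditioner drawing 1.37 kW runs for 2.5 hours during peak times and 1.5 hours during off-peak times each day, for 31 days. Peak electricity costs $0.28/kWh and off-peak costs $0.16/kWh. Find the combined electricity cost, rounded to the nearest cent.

$39.92

Peak energy = 1.37 kW × 2.5 h × 31 = 106.175 kWh
Off-peak energy = 1.37 kW × 1.5 h × 31 = 63.705 kWh
Cost = 106.175 × $0.28 + 63.705 × $0.16 = $29.729 + $10.1928 = $39.92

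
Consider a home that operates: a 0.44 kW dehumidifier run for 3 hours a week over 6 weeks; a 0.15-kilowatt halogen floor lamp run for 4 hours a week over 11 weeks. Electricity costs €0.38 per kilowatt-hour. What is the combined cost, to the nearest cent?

dehumidifier: Runtime = 3 h/week × 6 weeks = 18 h
dehumidifier: 0.44 kW × 18 h = 7.92 kWh
halogen floor lamp: Runtime = 4 h/week × 11 weeks = 44 h
halogen floor lamp: 0.15 kW × 44 h = 6.6 kWh
Total energy = 14.52 kWh
Cost = 14.52 × €0.38 = €5.52

€5.52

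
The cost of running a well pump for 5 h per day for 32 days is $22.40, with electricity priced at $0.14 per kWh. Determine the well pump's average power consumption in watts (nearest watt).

1000 W

Energy = $22.40 ÷ $0.14/kWh = 160 kWh
Runtime = 5 h/day × 32 days = 160 h
Power = 160 kWh ÷ 160 h = 1 kW = 1000 W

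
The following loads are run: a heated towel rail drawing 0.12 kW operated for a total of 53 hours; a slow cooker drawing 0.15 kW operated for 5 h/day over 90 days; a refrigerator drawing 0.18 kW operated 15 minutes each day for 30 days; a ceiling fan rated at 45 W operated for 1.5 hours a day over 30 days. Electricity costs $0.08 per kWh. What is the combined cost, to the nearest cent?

heated towel rail: 0.12 kW × 53 h = 6.36 kWh
slow cooker: Runtime = 5 h/day × 90 days = 450 h
slow cooker: 0.15 kW × 450 h = 67.5 kWh
refrigerator: Runtime = 15 min × 30 = 450 min = 7.5 h
refrigerator: 0.18 kW × 7.5 h = 1.35 kWh
ceiling fan: Runtime = 1.5 h/day × 30 days = 45 h
ceiling fan: 0.045 kW × 45 h = 2.025 kWh
Total energy = 77.235 kWh
Cost = 77.235 × $0.08 = $6.18

$6.18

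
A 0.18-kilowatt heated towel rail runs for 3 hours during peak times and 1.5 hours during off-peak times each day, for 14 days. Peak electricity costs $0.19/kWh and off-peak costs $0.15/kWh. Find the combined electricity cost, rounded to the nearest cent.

$2.00

Peak energy = 0.18 kW × 3 h × 14 = 7.56 kWh
Off-peak energy = 0.18 kW × 1.5 h × 14 = 3.78 kWh
Cost = 7.56 × $0.19 + 3.78 × $0.15 = $1.4364 + $0.567 = $2.00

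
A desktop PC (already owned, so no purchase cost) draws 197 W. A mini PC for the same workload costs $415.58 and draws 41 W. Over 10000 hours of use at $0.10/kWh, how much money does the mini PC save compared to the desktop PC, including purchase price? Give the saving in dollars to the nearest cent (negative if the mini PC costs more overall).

desktop PC: $0.00 + (197/1000) kW × 10000 h × $0.10 = $0.00 + $197 = $197
mini PC: $415.58 + (41/1000) kW × 10000 h × $0.10 = $415.58 + $41 = $456.58
Saving = $197 − $456.58 = −$259.58

-$259.58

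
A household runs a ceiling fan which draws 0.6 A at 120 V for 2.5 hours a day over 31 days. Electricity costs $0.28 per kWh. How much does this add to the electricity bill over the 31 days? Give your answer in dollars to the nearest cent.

$1.56

Power = 0.6 A × 120 V = 72 W = 0.072 kW
Runtime = 2.5 h/day × 31 days = 77.5 h
Energy = 0.072 kW × 77.5 h = 5.58 kWh
Cost = 5.58 kWh × $0.28/kWh = $1.56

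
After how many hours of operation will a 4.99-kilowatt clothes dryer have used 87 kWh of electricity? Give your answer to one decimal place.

Hours = 87 kWh ÷ 4.99 kW = 17.4 h

17.4 h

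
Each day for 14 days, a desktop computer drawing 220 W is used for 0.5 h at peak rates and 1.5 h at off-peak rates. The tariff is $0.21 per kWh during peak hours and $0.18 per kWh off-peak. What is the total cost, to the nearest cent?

$1.16

Peak energy = 0.22 kW × 0.5 h × 14 = 1.54 kWh
Off-peak energy = 0.22 kW × 1.5 h × 14 = 4.62 kWh
Cost = 1.54 × $0.21 + 4.62 × $0.18 = $0.3234 + $0.8316 = $1.16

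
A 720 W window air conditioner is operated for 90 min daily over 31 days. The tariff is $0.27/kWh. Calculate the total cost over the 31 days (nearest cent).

Runtime = 90 min × 31 = 2790 min = 46.5 h
Energy = 0.72 kW × 46.5 h = 33.48 kWh
Cost = 33.48 kWh × $0.27/kWh = $9.04

$9.04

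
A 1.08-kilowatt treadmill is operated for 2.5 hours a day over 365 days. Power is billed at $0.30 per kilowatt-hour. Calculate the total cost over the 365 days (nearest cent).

$295.65

Runtime = 2.5 h/day × 365 days = 912.5 h
Energy = 1.08 kW × 912.5 h = 985.5 kWh
Cost = 985.5 kWh × $0.30/kWh = $295.65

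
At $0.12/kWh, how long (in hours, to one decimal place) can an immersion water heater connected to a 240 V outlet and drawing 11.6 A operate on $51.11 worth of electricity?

153.0 h

Power = 11.6 A × 240 V = 2784 W = 2.784 kW
Energy available = $51.11 ÷ $0.12/kWh = 425.9167 kWh
Hours = 425.9167 kWh ÷ 2.784 kW = 153.0 h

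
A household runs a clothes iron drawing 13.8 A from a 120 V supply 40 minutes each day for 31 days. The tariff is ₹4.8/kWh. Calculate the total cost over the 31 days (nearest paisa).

Power = 13.8 A × 120 V = 1656 W = 1.656 kW
Runtime = 40 min × 31 = 1240 min = 20.666666… h
Energy = 1.656 kW × 20.666666… h = 34.224 kWh
Cost = 34.224 kWh × ₹4.8/kWh = ₹164.28

₹164.28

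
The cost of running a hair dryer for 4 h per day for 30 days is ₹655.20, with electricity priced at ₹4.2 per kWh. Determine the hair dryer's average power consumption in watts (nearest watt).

1300 W

Energy = ₹655.20 ÷ ₹4.2/kWh = 156 kWh
Runtime = 4 h/day × 30 days = 120 h
Power = 156 kWh ÷ 120 h = 1.3 kW = 1300 W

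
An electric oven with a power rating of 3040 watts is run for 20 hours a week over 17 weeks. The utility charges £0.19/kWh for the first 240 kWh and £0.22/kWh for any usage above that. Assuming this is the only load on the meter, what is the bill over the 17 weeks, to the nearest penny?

Runtime = 20 h/week × 17 weeks = 340 h
Energy = 3.04 kW × 340 h = 1033.6 kWh
Tier 1 (0–240 kWh): 240 × £0.19 = £45.6
Above 240 kWh: 793.6 × £0.22 = £174.592
Bill = £220.19

£220.19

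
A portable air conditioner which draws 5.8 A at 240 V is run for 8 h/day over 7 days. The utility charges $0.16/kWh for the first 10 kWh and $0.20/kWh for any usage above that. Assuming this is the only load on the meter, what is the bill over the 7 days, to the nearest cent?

Power = 5.8 A × 240 V = 1392 W = 1.392 kW
Runtime = 8 h/day × 7 days = 56 h
Energy = 1.392 kW × 56 h = 77.952 kWh
Tier 1 (0–10 kWh): 10 × $0.16 = $1.6
Above 10 kWh: 67.952 × $0.20 = $13.5904
Bill = $15.19

$15.19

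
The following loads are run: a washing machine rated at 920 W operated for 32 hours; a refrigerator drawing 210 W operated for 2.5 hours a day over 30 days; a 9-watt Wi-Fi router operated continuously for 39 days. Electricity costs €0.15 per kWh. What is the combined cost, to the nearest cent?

€8.04

washing machine: 0.92 kW × 32 h = 29.44 kWh
refrigerator: Runtime = 2.5 h/day × 30 days = 75 h
refrigerator: 0.21 kW × 75 h = 15.75 kWh
Wi-Fi router: Runtime = 24 h × 39 = 936 h
Wi-Fi router: 0.009 kW × 936 h = 8.424 kWh
Total energy = 53.614 kWh
Cost = 53.614 × €0.15 = €8.04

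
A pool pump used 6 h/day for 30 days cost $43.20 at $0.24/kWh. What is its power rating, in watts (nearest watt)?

Energy = $43.20 ÷ $0.24/kWh = 180 kWh
Runtime = 6 h/day × 30 days = 180 h
Power = 180 kWh ÷ 180 h = 1 kW = 1000 W

1000 W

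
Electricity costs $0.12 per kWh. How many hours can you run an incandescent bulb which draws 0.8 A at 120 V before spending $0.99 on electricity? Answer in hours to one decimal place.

Power = 0.8 A × 120 V = 96 W = 0.096 kW
Energy available = $0.99 ÷ $0.12/kWh = 8.25 kWh
Hours = 8.25 kWh ÷ 0.096 kW = 85.9 h

85.9 h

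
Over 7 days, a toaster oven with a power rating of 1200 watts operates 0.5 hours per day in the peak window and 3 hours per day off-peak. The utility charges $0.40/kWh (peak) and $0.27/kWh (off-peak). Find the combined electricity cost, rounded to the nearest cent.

Peak energy = 1.2 kW × 0.5 h × 7 = 4.2 kWh
Off-peak energy = 1.2 kW × 3 h × 7 = 25.2 kWh
Cost = 4.2 × $0.40 + 25.2 × $0.27 = $1.68 + $6.804 = $8.48

$8.48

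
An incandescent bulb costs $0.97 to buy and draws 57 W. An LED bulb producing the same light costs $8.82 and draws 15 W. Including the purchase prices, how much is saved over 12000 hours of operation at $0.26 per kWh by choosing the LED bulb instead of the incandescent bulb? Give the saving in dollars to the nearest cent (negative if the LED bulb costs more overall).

$123.19

incandescent bulb: $0.97 + (57/1000) kW × 12000 h × $0.26 = $0.97 + $177.84 = $178.81
LED bulb: $8.82 + (15/1000) kW × 12000 h × $0.26 = $8.82 + $46.8 = $55.62
Saving = $178.81 − $55.62 = $123.19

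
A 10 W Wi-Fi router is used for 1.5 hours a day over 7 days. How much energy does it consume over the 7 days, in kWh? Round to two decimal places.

0.11 kWh

Runtime = 1.5 h/day × 7 days = 10.5 h
Energy = 0.01 kW × 10.5 h = 0.105 kWh ≈ 0.11 kWh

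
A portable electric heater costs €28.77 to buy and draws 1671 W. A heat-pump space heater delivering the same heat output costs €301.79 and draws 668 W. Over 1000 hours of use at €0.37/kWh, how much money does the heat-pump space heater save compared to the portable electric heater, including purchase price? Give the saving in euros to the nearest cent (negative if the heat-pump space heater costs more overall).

€98.09

portable electric heater: €28.77 + (1671/1000) kW × 1000 h × €0.37 = €28.77 + €618.27 = €647.04
heat-pump space heater: €301.79 + (668/1000) kW × 1000 h × €0.37 = €301.79 + €247.16 = €548.95
Saving = €647.04 − €548.95 = €98.09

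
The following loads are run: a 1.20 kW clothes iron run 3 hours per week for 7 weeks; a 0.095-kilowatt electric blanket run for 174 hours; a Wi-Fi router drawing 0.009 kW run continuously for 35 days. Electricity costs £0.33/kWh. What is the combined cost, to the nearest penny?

clothes iron: Runtime = 3 h/week × 7 weeks = 21 h
clothes iron: 1.2 kW × 21 h = 25.2 kWh
electric blanket: 0.095 kW × 174 h = 16.53 kWh
Wi-Fi router: Runtime = 24 h × 35 = 840 h
Wi-Fi router: 0.009 kW × 840 h = 7.56 kWh
Total energy = 49.29 kWh
Cost = 49.29 × £0.33 = £16.27

£16.27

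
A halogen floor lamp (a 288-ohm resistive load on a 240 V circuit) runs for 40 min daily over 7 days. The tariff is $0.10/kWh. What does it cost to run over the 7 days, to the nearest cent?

Power = V²/R = 240²/288 = 200 W = 0.2 kW
Runtime = 40 min × 7 = 280 min = 4.666666… h
Energy = 0.2 kW × 4.666666… h = 0.933333… kWh
Cost = 0.933333… kWh × $0.10/kWh = $0.09

$0.09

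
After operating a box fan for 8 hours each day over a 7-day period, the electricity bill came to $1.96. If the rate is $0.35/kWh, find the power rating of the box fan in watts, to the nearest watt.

100 W

Energy = $1.96 ÷ $0.35/kWh = 5.6 kWh
Runtime = 8 h/day × 7 days = 56 h
Power = 5.6 kWh ÷ 56 h = 0.1 kW = 100 W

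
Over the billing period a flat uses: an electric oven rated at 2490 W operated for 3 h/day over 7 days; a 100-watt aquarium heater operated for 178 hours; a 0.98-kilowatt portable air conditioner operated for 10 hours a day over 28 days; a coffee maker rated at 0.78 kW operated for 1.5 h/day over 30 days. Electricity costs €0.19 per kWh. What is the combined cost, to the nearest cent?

electric oven: Runtime = 3 h/day × 7 days = 21 h
electric oven: 2.49 kW × 21 h = 52.29 kWh
aquarium heater: 0.1 kW × 178 h = 17.8 kWh
portable air conditioner: Runtime = 10 h/day × 28 days = 280 h
portable air conditioner: 0.98 kW × 280 h = 274.4 kWh
coffee maker: Runtime = 1.5 h/day × 30 days = 45 h
coffee maker: 0.78 kW × 45 h = 35.1 kWh
Total energy = 379.59 kWh
Cost = 379.59 × €0.19 = €72.12

€72.12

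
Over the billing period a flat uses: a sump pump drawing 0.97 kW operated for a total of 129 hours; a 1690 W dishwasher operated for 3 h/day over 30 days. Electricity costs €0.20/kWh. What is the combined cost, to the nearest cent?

€55.45

sump pump: 0.97 kW × 129 h = 125.13 kWh
dishwasher: Runtime = 3 h/day × 30 days = 90 h
dishwasher: 1.69 kW × 90 h = 152.1 kWh
Total energy = 277.23 kWh
Cost = 277.23 × €0.20 = €55.45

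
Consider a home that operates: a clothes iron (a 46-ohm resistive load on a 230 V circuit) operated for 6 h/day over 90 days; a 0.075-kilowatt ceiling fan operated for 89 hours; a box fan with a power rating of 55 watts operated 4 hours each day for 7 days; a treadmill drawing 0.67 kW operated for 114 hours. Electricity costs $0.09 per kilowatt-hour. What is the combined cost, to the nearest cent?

clothes iron: Power = V²/R = 230²/46 = 1150 W = 1.15 kW
clothes iron: Runtime = 6 h/day × 90 days = 540 h
clothes iron: 1.15 kW × 540 h = 621 kWh
ceiling fan: 0.075 kW × 89 h = 6.675 kWh
box fan: Runtime = 4 h/day × 7 days = 28 h
box fan: 0.055 kW × 28 h = 1.54 kWh
treadmill: 0.67 kW × 114 h = 76.38 kWh
Total energy = 705.595 kWh
Cost = 705.595 × $0.09 = $63.50

$63.50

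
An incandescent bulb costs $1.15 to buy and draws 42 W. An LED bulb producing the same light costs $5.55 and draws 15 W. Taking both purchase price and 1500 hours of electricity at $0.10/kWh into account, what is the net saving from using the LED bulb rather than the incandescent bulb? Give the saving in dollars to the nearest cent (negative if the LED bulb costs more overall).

incandescent bulb: $1.15 + (42/1000) kW × 1500 h × $0.10 = $1.15 + $6.3 = $7.45
LED bulb: $5.55 + (15/1000) kW × 1500 h × $0.10 = $5.55 + $2.25 = $7.8
Saving = $7.45 − $7.8 = −$0.35

-$0.35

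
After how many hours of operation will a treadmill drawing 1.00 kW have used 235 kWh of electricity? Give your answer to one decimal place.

Hours = 235 kWh ÷ 1 kW = 235.0 h

235.0 h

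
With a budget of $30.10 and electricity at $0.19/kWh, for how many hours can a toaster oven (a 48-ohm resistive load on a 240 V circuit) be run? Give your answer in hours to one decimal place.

Power = V²/R = 240²/48 = 1200 W = 1.2 kW
Energy available = $30.10 ÷ $0.19/kWh = 158.4211 kWh
Hours = 158.4211 kWh ÷ 1.2 kW = 132.0 h

132.0 h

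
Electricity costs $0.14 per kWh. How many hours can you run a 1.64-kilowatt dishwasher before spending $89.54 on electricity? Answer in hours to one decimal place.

390.0 h

Energy available = $89.54 ÷ $0.14/kWh = 639.5714 kWh
Hours = 639.5714 kWh ÷ 1.64 kW = 390.0 h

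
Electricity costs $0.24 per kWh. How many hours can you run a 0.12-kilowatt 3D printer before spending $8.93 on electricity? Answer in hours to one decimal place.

310.1 h

Energy available = $8.93 ÷ $0.24/kWh = 37.2083 kWh
Hours = 37.2083 kWh ÷ 0.12 kW = 310.1 h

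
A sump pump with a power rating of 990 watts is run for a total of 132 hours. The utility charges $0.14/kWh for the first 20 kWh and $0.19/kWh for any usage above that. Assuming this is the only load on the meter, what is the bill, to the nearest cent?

Energy = 0.99 kW × 132 h = 130.68 kWh
Tier 1 (0–20 kWh): 20 × $0.14 = $2.8
Above 20 kWh: 110.68 × $0.19 = $21.0292
Bill = $23.83

$23.83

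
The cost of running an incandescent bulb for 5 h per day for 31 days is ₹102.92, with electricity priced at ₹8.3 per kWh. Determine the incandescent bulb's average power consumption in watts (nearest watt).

Energy = ₹102.92 ÷ ₹8.3/kWh = 12.4 kWh
Runtime = 5 h/day × 31 days = 155 h
Power = 12.4 kWh ÷ 155 h = 0.08 kW = 80 W

80 W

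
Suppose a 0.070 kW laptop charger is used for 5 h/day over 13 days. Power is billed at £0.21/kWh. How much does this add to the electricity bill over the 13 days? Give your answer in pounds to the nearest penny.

Runtime = 5 h/day × 13 days = 65 h
Energy = 0.07 kW × 65 h = 4.55 kWh
Cost = 4.55 kWh × £0.21/kWh = £0.96

£0.96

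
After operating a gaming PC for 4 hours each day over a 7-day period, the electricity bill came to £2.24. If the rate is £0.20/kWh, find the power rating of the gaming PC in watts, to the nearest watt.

Energy = £2.24 ÷ £0.20/kWh = 11.2 kWh
Runtime = 4 h/day × 7 days = 28 h
Power = 11.2 kWh ÷ 28 h = 0.4 kW = 400 W

400 W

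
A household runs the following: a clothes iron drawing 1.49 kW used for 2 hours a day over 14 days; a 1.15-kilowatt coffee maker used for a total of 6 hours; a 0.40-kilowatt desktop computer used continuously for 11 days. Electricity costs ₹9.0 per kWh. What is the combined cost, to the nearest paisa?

₹1387.98

clothes iron: Runtime = 2 h/day × 14 days = 28 h
clothes iron: 1.49 kW × 28 h = 41.72 kWh
coffee maker: 1.15 kW × 6 h = 6.9 kWh
desktop computer: Runtime = 24 h × 11 = 264 h
desktop computer: 0.4 kW × 264 h = 105.6 kWh
Total energy = 154.22 kWh
Cost = 154.22 × ₹9.0 = ₹1387.98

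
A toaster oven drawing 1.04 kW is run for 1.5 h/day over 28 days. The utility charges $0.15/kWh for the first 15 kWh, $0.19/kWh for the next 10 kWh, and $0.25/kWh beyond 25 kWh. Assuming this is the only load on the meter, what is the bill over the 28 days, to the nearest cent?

Runtime = 1.5 h/day × 28 days = 42 h
Energy = 1.04 kW × 42 h = 43.68 kWh
Tier 1 (0–15 kWh): 15 × $0.15 = $2.25
Tier 2 (15–25 kWh): 10 × $0.19 = $1.9
Above 25 kWh: 18.68 × $0.25 = $4.67
Bill = $8.82

$8.82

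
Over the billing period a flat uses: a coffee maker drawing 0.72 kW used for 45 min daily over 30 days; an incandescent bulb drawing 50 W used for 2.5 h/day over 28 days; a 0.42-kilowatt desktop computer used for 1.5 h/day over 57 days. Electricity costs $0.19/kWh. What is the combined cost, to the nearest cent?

coffee maker: Runtime = 45 min × 30 = 1350 min = 22.5 h
coffee maker: 0.72 kW × 22.5 h = 16.2 kWh
incandescent bulb: Runtime = 2.5 h/day × 28 days = 70 h
incandescent bulb: 0.05 kW × 70 h = 3.5 kWh
desktop computer: Runtime = 1.5 h/day × 57 days = 85.5 h
desktop computer: 0.42 kW × 85.5 h = 35.91 kWh
Total energy = 55.61 kWh
Cost = 55.61 × $0.19 = $10.57

$10.57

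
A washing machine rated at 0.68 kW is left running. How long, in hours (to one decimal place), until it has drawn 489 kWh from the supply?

719.1 h

Hours = 489 kWh ÷ 0.68 kW = 719.1 h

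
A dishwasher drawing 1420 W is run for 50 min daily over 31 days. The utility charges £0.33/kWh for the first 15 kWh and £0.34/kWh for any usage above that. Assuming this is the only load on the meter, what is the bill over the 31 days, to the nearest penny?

£12.32

Runtime = 50 min × 31 = 1550 min = 25.833333… h
Energy = 1.42 kW × 25.833333… h = 36.683333… kWh
Tier 1 (0–15 kWh): 15 × £0.33 = £4.95
Above 15 kWh: 21.683333… × £0.34 = £7.372333…
Bill = £12.32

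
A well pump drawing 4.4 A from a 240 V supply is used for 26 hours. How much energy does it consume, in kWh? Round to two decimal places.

Power = 4.4 A × 240 V = 1056 W = 1.056 kW
Energy = 1.056 kW × 26 h = 27.456 kWh ≈ 27.46 kWh

27.46 kWh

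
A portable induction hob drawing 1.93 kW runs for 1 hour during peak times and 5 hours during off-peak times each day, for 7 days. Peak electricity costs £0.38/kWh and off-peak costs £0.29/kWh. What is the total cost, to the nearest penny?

£24.72

Peak energy = 1.93 kW × 1 h × 7 = 13.51 kWh
Off-peak energy = 1.93 kW × 5 h × 7 = 67.55 kWh
Cost = 13.51 × £0.38 + 67.55 × £0.29 = £5.1338 + £19.5895 = £24.72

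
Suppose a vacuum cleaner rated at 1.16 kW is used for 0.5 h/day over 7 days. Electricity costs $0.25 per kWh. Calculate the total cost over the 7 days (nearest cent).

Runtime = 0.5 h/day × 7 days = 3.5 h
Energy = 1.16 kW × 3.5 h = 4.06 kWh
Cost = 4.06 kWh × $0.25/kWh = $1.02

$1.02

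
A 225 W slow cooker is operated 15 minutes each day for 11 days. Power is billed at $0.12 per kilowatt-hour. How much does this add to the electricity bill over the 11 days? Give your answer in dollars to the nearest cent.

$0.07

Runtime = 15 min × 11 = 165 min = 2.75 h
Energy = 0.225 kW × 2.75 h = 0.61875 kWh
Cost = 0.61875 kWh × $0.12/kWh = $0.07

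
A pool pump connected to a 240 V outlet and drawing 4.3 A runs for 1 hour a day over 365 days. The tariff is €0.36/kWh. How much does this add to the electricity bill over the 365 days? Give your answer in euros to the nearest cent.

€135.60

Power = 4.3 A × 240 V = 1032 W = 1.032 kW
Runtime = 1 h/day × 365 days = 365 h
Energy = 1.032 kW × 365 h = 376.68 kWh
Cost = 376.68 kWh × €0.36/kWh = €135.60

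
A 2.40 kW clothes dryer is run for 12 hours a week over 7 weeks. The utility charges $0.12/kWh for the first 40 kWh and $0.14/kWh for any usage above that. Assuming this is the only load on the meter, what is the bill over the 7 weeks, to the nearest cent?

$27.42

Runtime = 12 h/week × 7 weeks = 84 h
Energy = 2.4 kW × 84 h = 201.6 kWh
Tier 1 (0–40 kWh): 40 × $0.12 = $4.8
Above 40 kWh: 161.6 × $0.14 = $22.624
Bill = $27.42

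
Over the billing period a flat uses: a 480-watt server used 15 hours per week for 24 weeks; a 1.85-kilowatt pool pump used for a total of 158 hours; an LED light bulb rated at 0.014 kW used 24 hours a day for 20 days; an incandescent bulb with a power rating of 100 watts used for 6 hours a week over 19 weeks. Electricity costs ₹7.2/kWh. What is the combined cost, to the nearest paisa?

server: Runtime = 15 h/week × 24 weeks = 360 h
server: 0.48 kW × 360 h = 172.8 kWh
pool pump: 1.85 kW × 158 h = 292.3 kWh
LED light bulb: Runtime = 24 h × 20 = 480 h
LED light bulb: 0.014 kW × 480 h = 6.72 kWh
incandescent bulb: Runtime = 6 h/week × 19 weeks = 114 h
incandescent bulb: 0.1 kW × 114 h = 11.4 kWh
Total energy = 483.22 kWh
Cost = 483.22 × ₹7.2 = ₹3479.18

₹3479.18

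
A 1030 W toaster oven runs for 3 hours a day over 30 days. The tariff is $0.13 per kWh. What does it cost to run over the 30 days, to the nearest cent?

$12.05

Runtime = 3 h/day × 30 days = 90 h
Energy = 1.03 kW × 90 h = 92.7 kWh
Cost = 92.7 kWh × $0.13/kWh = $12.05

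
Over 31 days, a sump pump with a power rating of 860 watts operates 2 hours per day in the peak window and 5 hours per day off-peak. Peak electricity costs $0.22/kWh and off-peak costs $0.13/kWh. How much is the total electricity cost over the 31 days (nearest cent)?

$29.06

Peak energy = 0.86 kW × 2 h × 31 = 53.32 kWh
Off-peak energy = 0.86 kW × 5 h × 31 = 133.3 kWh
Cost = 53.32 × $0.22 + 133.3 × $0.13 = $11.7304 + $17.329 = $29.06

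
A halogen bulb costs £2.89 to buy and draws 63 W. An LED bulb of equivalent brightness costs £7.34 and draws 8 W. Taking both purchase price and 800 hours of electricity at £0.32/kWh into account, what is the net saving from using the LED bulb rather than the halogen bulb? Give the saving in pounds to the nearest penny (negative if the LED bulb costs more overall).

£9.63

halogen bulb: £2.89 + (63/1000) kW × 800 h × £0.32 = £2.89 + £16.128 = £19.018
LED bulb: £7.34 + (8/1000) kW × 800 h × £0.32 = £7.34 + £2.048 = £9.388
Saving = £19.018 − £9.388 = £9.63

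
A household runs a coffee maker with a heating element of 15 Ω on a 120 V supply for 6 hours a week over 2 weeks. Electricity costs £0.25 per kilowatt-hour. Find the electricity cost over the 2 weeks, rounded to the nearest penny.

£2.88

Power = V²/R = 120²/15 = 960 W = 0.96 kW
Runtime = 6 h/week × 2 weeks = 12 h
Energy = 0.96 kW × 12 h = 11.52 kWh
Cost = 11.52 kWh × £0.25/kWh = £2.88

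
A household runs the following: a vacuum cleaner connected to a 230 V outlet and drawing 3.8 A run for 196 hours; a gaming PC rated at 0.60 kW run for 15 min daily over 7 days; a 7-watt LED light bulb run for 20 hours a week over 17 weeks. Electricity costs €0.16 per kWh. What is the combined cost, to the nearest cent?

€27.96

vacuum cleaner: Power = 3.8 A × 230 V = 874 W = 0.874 kW
vacuum cleaner: 0.874 kW × 196 h = 171.304 kWh
gaming PC: Runtime = 15 min × 7 = 105 min = 1.75 h
gaming PC: 0.6 kW × 1.75 h = 1.05 kWh
LED light bulb: Runtime = 20 h/week × 17 weeks = 340 h
LED light bulb: 0.007 kW × 340 h = 2.38 kWh
Total energy = 174.734 kWh
Cost = 174.734 × €0.16 = €27.96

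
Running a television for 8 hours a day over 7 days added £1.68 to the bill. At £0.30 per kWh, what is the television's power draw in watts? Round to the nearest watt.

100 W

Energy = £1.68 ÷ £0.30/kWh = 5.6 kWh
Runtime = 8 h/day × 7 days = 56 h
Power = 5.6 kWh ÷ 56 h = 0.1 kW = 100 W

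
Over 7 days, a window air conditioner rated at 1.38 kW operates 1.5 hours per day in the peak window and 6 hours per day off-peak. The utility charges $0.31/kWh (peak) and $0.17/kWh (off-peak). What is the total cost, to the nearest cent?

$14.35

Peak energy = 1.38 kW × 1.5 h × 7 = 14.49 kWh
Off-peak energy = 1.38 kW × 6 h × 7 = 57.96 kWh
Cost = 14.49 × $0.31 + 57.96 × $0.17 = $4.4919 + $9.8532 = $14.35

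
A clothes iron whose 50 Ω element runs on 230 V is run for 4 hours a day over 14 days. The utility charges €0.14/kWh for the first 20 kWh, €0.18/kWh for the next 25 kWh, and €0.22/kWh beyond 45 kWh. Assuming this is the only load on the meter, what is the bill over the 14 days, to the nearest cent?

Power = V²/R = 230²/50 = 1058 W = 1.058 kW
Runtime = 4 h/day × 14 days = 56 h
Energy = 1.058 kW × 56 h = 59.248 kWh
Tier 1 (0–20 kWh): 20 × €0.14 = €2.8
Tier 2 (20–45 kWh): 25 × €0.18 = €4.5
Above 45 kWh: 14.248 × €0.22 = €3.13456
Bill = €10.43

€10.43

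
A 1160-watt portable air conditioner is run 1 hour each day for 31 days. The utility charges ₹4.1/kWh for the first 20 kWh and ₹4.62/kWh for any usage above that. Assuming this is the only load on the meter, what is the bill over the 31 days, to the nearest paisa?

Runtime = 1 h/day × 31 days = 31 h
Energy = 1.16 kW × 31 h = 35.96 kWh
Tier 1 (0–20 kWh): 20 × ₹4.1 = ₹82
Above 20 kWh: 15.96 × ₹4.62 = ₹73.7352
Bill = ₹155.74

₹155.74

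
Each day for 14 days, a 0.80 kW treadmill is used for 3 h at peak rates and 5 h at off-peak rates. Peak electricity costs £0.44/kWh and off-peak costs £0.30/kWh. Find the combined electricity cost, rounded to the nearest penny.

Peak energy = 0.8 kW × 3 h × 14 = 33.6 kWh
Off-peak energy = 0.8 kW × 5 h × 14 = 56 kWh
Cost = 33.6 × £0.44 + 56 × £0.30 = £14.784 + £16.8 = £31.58

£31.58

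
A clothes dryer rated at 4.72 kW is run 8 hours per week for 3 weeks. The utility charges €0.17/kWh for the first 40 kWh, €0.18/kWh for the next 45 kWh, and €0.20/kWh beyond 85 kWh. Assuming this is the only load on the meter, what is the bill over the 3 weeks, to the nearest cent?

Runtime = 8 h/week × 3 weeks = 24 h
Energy = 4.72 kW × 24 h = 113.28 kWh
Tier 1 (0–40 kWh): 40 × €0.17 = €6.8
Tier 2 (40–85 kWh): 45 × €0.18 = €8.1
Above 85 kWh: 28.28 × €0.20 = €5.656
Bill = €20.56

€20.56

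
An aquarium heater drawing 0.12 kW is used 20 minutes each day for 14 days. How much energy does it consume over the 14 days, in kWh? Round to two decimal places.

Runtime = 20 min × 14 = 280 min = 4.666666… h
Energy = 0.12 kW × 4.666666… h = 0.56 kWh

0.56 kWh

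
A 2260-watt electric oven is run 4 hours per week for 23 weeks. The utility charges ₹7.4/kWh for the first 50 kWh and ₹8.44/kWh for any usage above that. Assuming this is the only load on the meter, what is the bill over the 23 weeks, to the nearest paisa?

Runtime = 4 h/week × 23 weeks = 92 h
Energy = 2.26 kW × 92 h = 207.92 kWh
Tier 1 (0–50 kWh): 50 × ₹7.4 = ₹370
Above 50 kWh: 157.92 × ₹8.44 = ₹1332.8448
Bill = ₹1702.84

₹1702.84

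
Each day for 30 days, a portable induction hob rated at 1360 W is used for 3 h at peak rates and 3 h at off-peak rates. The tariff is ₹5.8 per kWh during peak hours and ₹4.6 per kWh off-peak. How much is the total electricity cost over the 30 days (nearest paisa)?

Peak energy = 1.36 kW × 3 h × 30 = 122.4 kWh
Off-peak energy = 1.36 kW × 3 h × 30 = 122.4 kWh
Cost = 122.4 × ₹5.8 + 122.4 × ₹4.6 = ₹709.92 + ₹563.04 = ₹1272.96

₹1272.96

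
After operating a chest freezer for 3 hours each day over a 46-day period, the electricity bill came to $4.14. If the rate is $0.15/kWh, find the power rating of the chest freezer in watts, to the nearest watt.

Energy = $4.14 ÷ $0.15/kWh = 27.6 kWh
Runtime = 3 h/day × 46 days = 138 h
Power = 27.6 kWh ÷ 138 h = 0.2 kW = 200 W

200 W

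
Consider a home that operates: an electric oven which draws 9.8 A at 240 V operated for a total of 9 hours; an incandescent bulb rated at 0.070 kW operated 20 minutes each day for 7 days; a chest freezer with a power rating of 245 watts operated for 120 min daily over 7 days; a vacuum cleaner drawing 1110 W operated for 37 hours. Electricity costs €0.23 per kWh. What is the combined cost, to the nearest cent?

electric oven: Power = 9.8 A × 240 V = 2352 W = 2.352 kW
electric oven: 2.352 kW × 9 h = 21.168 kWh
incandescent bulb: Runtime = 20 min × 7 = 140 min = 2.333333… h
incandescent bulb: 0.07 kW × 2.333333… h = 0.163333… kWh
chest freezer: Runtime = 120 min × 7 = 840 min = 14 h
chest freezer: 0.245 kW × 14 h = 3.43 kWh
vacuum cleaner: 1.11 kW × 37 h = 41.07 kWh
Total energy = 65.831333… kWh
Cost = 65.831333… × €0.23 = €15.14

€15.14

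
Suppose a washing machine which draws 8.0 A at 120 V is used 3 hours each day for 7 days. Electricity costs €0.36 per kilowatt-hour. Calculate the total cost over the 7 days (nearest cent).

Power = 8.0 A × 120 V = 960 W = 0.96 kW
Runtime = 3 h/day × 7 days = 21 h
Energy = 0.96 kW × 21 h = 20.16 kWh
Cost = 20.16 kWh × €0.36/kWh = €7.26

€7.26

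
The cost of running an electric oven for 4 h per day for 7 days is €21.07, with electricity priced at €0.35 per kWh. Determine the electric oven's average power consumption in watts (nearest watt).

2150 W

Energy = €21.07 ÷ €0.35/kWh = 60.2 kWh
Runtime = 4 h/day × 7 days = 28 h
Power = 60.2 kWh ÷ 28 h = 2.15 kW = 2150 W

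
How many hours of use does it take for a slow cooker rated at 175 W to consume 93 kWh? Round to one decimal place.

531.4 h

Hours = 93 kWh ÷ 0.175 kW = 531.4 h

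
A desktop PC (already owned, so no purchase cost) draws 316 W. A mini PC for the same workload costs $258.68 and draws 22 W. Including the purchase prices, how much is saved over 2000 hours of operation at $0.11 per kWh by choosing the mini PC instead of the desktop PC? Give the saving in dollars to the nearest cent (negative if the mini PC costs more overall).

desktop PC: $0.00 + (316/1000) kW × 2000 h × $0.11 = $0.00 + $69.52 = $69.52
mini PC: $258.68 + (22/1000) kW × 2000 h × $0.11 = $258.68 + $4.84 = $263.52
Saving = $69.52 − $263.52 = −$194

-$194.00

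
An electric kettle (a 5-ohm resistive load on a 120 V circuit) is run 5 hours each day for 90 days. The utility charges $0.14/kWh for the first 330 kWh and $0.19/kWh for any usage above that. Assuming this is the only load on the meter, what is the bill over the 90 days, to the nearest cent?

Power = V²/R = 120²/5 = 2880 W = 2.88 kW
Runtime = 5 h/day × 90 days = 450 h
Energy = 2.88 kW × 450 h = 1296 kWh
Tier 1 (0–330 kWh): 330 × $0.14 = $46.2
Above 330 kWh: 966 × $0.19 = $183.54
Bill = $229.74

$229.74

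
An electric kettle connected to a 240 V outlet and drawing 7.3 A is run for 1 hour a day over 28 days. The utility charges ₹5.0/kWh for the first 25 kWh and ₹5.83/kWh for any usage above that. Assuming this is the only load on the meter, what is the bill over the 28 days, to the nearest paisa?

₹265.25

Power = 7.3 A × 240 V = 1752 W = 1.752 kW
Runtime = 1 h/day × 28 days = 28 h
Energy = 1.752 kW × 28 h = 49.056 kWh
Tier 1 (0–25 kWh): 25 × ₹5.0 = ₹125
Above 25 kWh: 24.056 × ₹5.83 = ₹140.24648
Bill = ₹265.25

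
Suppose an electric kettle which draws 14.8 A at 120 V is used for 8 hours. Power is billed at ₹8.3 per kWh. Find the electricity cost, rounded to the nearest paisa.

₹117.93

Power = 14.8 A × 120 V = 1776 W = 1.776 kW
Energy = 1.776 kW × 8 h = 14.208 kWh
Cost = 14.208 kWh × ₹8.3/kWh = ₹117.93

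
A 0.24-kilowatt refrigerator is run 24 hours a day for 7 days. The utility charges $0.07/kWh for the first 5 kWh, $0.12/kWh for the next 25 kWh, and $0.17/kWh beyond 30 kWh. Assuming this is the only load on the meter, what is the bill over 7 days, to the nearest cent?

Runtime = 24 h × 7 = 168 h
Energy = 0.24 kW × 168 h = 40.32 kWh
Tier 1 (0–5 kWh): 5 × $0.07 = $0.35
Tier 2 (5–30 kWh): 25 × $0.12 = $3
Above 30 kWh: 10.32 × $0.17 = $1.7544
Bill = $5.10

$5.10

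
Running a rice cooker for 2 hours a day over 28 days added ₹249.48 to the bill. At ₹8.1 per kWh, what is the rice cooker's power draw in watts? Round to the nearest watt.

550 W

Energy = ₹249.48 ÷ ₹8.1/kWh = 30.8 kWh
Runtime = 2 h/day × 28 days = 56 h
Power = 30.8 kWh ÷ 56 h = 0.55 kW = 550 W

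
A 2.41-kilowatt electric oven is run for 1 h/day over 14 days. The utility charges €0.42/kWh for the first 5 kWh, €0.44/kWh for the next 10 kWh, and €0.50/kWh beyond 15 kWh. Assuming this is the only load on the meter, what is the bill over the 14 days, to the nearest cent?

Runtime = 1 h/day × 14 days = 14 h
Energy = 2.41 kW × 14 h = 33.74 kWh
Tier 1 (0–5 kWh): 5 × €0.42 = €2.1
Tier 2 (5–15 kWh): 10 × €0.44 = €4.4
Above 15 kWh: 18.74 × €0.50 = €9.37
Bill = €15.87

€15.87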